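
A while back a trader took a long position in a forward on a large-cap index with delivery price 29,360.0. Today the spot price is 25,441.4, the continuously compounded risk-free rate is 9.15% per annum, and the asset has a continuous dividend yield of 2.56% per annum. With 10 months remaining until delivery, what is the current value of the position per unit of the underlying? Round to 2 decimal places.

Current fair forward for the remaining 10 months: F = S·e^((r − q)·T), (r − q) = 0.0915 − 0.0256 = 0.0659
F = 25441.4 · e^(0.0659 × 10/12) = 25441.4 × 1.05645257 = 26877.6324
Value of long forward = (F − K)·e^(−rT) = (26877.6324 − 29360.0) · e^(−0.0915·10/12)
= -2482.3676 × 0.92658453 = -2300.12

-2300.12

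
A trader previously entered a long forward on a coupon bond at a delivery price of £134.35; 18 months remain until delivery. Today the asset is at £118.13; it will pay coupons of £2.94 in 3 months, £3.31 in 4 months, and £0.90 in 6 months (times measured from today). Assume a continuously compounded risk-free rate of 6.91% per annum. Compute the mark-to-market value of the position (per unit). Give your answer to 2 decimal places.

PV(remaining coupons) I = 2.94·e^(−0.0691·3/12) + 3.31·e^(−0.0691·4/12) + 0.90·e^(−0.0691·6/12) = 6.9937
Current forward F = (S − I)·e^(rT) = (118.13 − 6.9937)·e^(0.0691·18/12) = 111.1363 × 1.109212 = 123.2737
Value (long) = (F − K)·e^(−rT) = (123.2737 − 134.35) × 0.901541 = -9.9857
Value = -£9.99

-£9.99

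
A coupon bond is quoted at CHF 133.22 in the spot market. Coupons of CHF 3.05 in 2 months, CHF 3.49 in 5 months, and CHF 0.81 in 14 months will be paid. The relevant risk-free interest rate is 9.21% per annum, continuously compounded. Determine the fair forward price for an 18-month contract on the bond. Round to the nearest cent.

PV(coupons) I = 3.05·e^(−0.0921·2/12) + 3.49·e^(−0.0921·5/12) + 0.81·e^(−0.0921·14/12)
I = 3.0035 + 3.3586 + 0.7275 = 7.0896
F = (S − I)·e^(rT) = (133.22 − 7.0896) · e^(0.0921·18/12)
= 126.1304 · e^0.138150 = 126.1304 × 1.148148 = CHF 144.82

CHF 144.82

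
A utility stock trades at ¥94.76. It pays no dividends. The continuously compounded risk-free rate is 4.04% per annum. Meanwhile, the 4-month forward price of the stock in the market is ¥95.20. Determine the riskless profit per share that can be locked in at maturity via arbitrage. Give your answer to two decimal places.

Fair forward: F* = S·e^(carry·T), with carry = r = 0.0404
F* = 94.76 · e^(0.0404 × 4/12) = 94.76 · e^0.013467 = 94.76 × 1.013558 = ¥96.0448
Market ¥95.20 < fair ¥96.0448: forward underpriced → reverse cash-and-carry (short spot, go long the forward).
At maturity, profit = |F_mkt − F*| = |95.20 − 96.0448| = ¥0.84 per share

¥0.84 per share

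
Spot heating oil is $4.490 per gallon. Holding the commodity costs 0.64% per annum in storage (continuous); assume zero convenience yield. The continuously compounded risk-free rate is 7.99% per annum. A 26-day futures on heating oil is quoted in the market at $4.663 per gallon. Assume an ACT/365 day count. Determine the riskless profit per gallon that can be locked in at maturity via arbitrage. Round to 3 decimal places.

Fair futures: F* = S·e^(carry·T), with carry = (r + u) = 0.0799 + 0.0064 = 0.0863
F* = 4.490 · e^(0.0863 × 26/365) = 4.490 · e^0.006147 = 4.490 × 1.006166 = $4.5177
Market $4.663 > fair $4.5177: forward overpriced → cash-and-carry (buy spot, short the forward).
At maturity, profit = |F_mkt − F*| = |4.663 − 4.5177| = $0.145 per gallon

$0.145 per gallon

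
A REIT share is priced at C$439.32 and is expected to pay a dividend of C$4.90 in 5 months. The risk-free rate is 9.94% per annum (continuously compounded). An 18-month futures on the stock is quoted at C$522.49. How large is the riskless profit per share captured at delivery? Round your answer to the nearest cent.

C$17.99 per share

PV(dividends) I = 4.90·e^(−0.0994·5/12) = 4.7012
Fair futures F* = (S − I)·e^(rT) = (439.32 − 4.7012)·e^0.149100 = 434.6188 × 1.160789 = 504.5007
Market C$522.49 > fair 504.5007: forward overpriced → cash-and-carry (borrow at r, buy the stock and collect the dividends, short the forward).
Profit at T = |F_mkt − F*| = |522.49 − 504.5007| = C$17.99 per share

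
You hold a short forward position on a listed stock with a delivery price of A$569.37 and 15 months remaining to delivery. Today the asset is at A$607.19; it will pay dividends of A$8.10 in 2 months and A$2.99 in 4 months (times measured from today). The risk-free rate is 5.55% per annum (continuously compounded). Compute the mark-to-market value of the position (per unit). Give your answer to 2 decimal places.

-A$65.02

PV(remaining dividends) I = 8.10·e^(−0.0555·2/12) + 2.99·e^(−0.0555·4/12) = 10.9606
Current forward F = (S − I)·e^(rT) = (607.19 − 10.9606)·e^(0.0555·15/12) = 596.2294 × 1.071838 = 639.0613
Value (long) = (F − K)·e^(−rT) = (639.0613 − 569.37) × 0.932977 = 65.0204
Short position value = −(long value) = -A$65.02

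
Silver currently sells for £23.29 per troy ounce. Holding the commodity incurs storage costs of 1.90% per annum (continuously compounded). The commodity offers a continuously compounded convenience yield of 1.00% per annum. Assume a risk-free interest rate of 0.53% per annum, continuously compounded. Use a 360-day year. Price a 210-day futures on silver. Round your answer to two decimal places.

Net carry = r + u − y = 0.0053 + 0.0190 − 0.0100 = 0.0143
F = S·e^((r+u−y)T) = 23.29 · e^(0.0143 × 210/360) = 23.29 · e^0.008342
= 23.29 × 1.008377 = £23.49 per troy ounce

£23.49 per troy ounce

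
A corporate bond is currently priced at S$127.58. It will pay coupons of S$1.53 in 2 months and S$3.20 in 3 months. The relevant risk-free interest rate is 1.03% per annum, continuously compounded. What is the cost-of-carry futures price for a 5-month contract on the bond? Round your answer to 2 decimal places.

PV(coupons) I = 1.53·e^(−0.0103·2/12) + 3.20·e^(−0.0103·3/12)
I = 1.5274 + 3.1918 = 4.7192
F = (S − I)·e^(rT) = (127.58 − 4.7192) · e^(0.0103·5/12)
= 122.8608 · e^0.004292 = 122.8608 × 1.004301 = S$123.39

S$123.39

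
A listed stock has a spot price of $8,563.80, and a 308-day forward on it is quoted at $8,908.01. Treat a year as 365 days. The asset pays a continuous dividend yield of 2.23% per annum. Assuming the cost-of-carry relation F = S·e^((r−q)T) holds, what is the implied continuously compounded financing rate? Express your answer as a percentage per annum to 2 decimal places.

From F = S·e^((r−q)T): (r − q) = ln(F/S)/T
ln(8908.01/8563.80) = ln(1.040194) = 0.039407
(r − q) = 0.039407 / (308/365) = 0.046700
r = ln(F/S)/T + q = 0.046700 + 0.0223 = 0.069000
r = 6.90%

6.90%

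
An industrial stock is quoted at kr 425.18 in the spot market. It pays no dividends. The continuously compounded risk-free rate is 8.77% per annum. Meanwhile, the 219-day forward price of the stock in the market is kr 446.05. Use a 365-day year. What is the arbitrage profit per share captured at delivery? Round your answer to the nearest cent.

kr 2.10 per share

Fair forward: F* = S·e^(carry·T), with carry = r = 0.0877
F* = 425.18 · e^(0.0877 × 219/365) = 425.18 · e^0.052620 = 425.18 × 1.054029 = kr 448.1521
Market kr 446.05 < fair kr 448.1521: forward underpriced → reverse cash-and-carry (short spot, go long the forward).
At maturity, profit = |F_mkt − F*| = |446.05 − 448.1521| = kr 2.10 per share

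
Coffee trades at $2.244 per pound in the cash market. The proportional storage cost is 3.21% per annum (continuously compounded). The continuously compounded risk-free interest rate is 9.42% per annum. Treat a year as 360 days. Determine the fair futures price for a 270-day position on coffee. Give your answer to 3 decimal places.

$2.467 per pound

Net carry = r + u − y = 0.0942 + 0.0321 − 0.0000 = 0.1263
F = S·e^((r+u−y)T) = 2.244 · e^(0.1263 × 270/360) = 2.244 · e^0.094725
= 2.244 × 1.099356 = $2.467 per pound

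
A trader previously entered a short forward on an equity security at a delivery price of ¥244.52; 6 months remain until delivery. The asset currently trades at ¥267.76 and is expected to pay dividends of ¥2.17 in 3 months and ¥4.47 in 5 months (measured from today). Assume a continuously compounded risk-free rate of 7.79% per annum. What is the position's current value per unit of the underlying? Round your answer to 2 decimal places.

PV(remaining dividends) I = 2.17·e^(−0.0779·3/12) + 4.47·e^(−0.0779·5/12) = 6.4554
Current forward F = (S − I)·e^(rT) = (267.76 − 6.4554)·e^(0.0779·6/12) = 261.3046 × 1.039718 = 271.6831
Value (long) = (F − K)·e^(−rT) = (271.6831 − 244.52) × 0.961799 = 26.1254
Short position value = −(long value) = -¥26.13

-¥26.13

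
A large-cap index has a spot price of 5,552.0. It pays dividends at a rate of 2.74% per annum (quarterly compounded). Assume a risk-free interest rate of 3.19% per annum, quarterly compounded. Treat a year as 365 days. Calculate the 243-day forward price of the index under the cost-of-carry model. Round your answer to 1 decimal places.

F = S · (1+r/4)^(4T) / (1+q/4)^(4T)
= 5552.0 × 1.021379 / 1.018346 = 5552.0 × 1.002978
F = 5,568.5

5,568.5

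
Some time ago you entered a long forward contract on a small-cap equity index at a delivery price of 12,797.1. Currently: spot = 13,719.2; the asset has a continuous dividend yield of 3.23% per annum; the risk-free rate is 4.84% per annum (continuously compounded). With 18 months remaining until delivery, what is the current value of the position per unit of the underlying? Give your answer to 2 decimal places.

1169.40

Current fair forward for the remaining 18 months: F = S·e^((r − q)·T), (r − q) = 0.0484 − 0.0323 = 0.0161
F = 13719.2 · e^(0.0161 × 18/12) = 13719.2 × 1.02444397 = 14054.5517
Value of long forward = (F − K)·e^(−rT) = (14054.5517 − 12797.1) · e^(−0.0484·18/12)
= 1257.4517 × 0.92997274 = 1169.40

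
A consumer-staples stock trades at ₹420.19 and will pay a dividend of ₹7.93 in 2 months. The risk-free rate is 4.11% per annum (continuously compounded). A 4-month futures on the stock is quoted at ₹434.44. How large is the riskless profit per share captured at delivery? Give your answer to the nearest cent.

₹16.44 per share

PV(dividends) I = 7.93·e^(−0.0411·2/12) = 7.8759
Fair futures F* = (S − I)·e^(rT) = (420.19 − 7.8759)·e^0.013700 = 412.3141 × 1.013794 = 418.0016
Market ₹434.44 > fair 418.0016: forward overpriced → cash-and-carry (borrow at r, buy the stock and collect the dividends, short the forward).
Profit at T = |F_mkt − F*| = |434.44 − 418.0016| = ₹16.44 per share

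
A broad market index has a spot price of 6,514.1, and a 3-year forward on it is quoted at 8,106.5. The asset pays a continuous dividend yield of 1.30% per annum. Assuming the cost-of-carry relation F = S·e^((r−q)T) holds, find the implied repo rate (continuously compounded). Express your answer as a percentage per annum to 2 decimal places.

8.59%

From F = S·e^((r−q)T): (r − q) = ln(F/S)/T
ln(8106.5/6514.1) = ln(1.244454) = 0.218697
(r − q) = 0.218697 / (3) = 0.072899
r = ln(F/S)/T + q = 0.072899 + 0.0130 = 0.085899
r = 8.59%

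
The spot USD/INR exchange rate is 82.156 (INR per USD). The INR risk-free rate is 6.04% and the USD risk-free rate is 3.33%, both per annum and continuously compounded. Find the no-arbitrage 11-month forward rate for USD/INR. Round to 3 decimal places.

84.222

F = S·e^((r_INR − r_USD)T) = 82.156 · e^((0.0604 − 0.0333) × 11/12)
= 82.156 · e^0.024842 = 82.156 × 1.025153
F = 84.222 INR per USD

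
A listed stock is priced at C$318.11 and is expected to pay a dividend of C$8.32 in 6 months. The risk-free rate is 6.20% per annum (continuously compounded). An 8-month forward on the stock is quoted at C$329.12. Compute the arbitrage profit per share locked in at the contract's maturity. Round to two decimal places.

C$5.99 per share

PV(dividends) I = 8.32·e^(−0.0620·6/12) = 8.0660
Fair forward F* = (S − I)·e^(rT) = (318.11 − 8.0660)·e^0.041333 = 310.0440 × 1.042199 = 323.1275
Market C$329.12 > fair 323.1275: forward overpriced → cash-and-carry (borrow at r, buy the stock and collect the dividends, short the forward).
Profit at T = |F_mkt − F*| = |329.12 − 323.1275| = C$5.99 per share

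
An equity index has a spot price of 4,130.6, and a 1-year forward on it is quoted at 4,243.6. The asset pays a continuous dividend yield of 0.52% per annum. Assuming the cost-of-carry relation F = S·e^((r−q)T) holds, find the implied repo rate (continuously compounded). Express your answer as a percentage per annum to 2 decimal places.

From F = S·e^((r−q)T): (r − q) = ln(F/S)/T
ln(4243.6/4130.6) = ln(1.027357) = 0.026989
(r − q) = 0.026989 / (1) = 0.026989
r = ln(F/S)/T + q = 0.026989 + 0.0052 = 0.032189
r = 3.22%

3.22%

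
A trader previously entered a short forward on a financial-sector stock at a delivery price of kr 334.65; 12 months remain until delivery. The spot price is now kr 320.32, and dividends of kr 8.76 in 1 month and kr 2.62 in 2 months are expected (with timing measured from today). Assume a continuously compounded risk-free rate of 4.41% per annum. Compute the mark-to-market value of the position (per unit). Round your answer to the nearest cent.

kr 11.22

PV(remaining dividends) I = 8.76·e^(−0.0441·1/12) + 2.62·e^(−0.0441·2/12) = 11.3287
Current forward F = (S − I)·e^(rT) = (320.32 − 11.3287)·e^(0.0441·12/12) = 308.9913 × 1.045087 = 322.9228
Value (long) = (F − K)·e^(−rT) = (322.9228 − 334.65) × 0.956858 = -11.2213
Short position value = −(long value) = kr 11.22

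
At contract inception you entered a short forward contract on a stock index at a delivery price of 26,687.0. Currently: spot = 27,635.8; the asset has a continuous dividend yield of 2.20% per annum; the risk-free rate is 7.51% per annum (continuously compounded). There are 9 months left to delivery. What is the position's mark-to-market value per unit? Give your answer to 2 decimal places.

-1958.15

Current fair forward for the remaining 9 months: F = S·e^((r − q)·T), (r − q) = 0.0751 − 0.0220 = 0.0531
F = 27635.8 · e^(0.0531 × 9/12) = 27635.8 × 1.04062865 = 28758.6052
Value of long forward = (F − K)·e^(−rT) = (28758.6052 − 26687.0) · e^(−0.0751·9/12)
= 2071.6052 × 0.94523189 = 1958.15
Short position value = −(long value) = -1958.15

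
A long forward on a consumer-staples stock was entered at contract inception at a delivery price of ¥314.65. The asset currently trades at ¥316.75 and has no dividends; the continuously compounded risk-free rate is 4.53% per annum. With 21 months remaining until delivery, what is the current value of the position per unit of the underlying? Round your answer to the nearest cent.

Current fair forward for the remaining 21 months: F = S·e^(r·T), r = 0.0453
F = 316.75 · e^(0.0453 × 21/12) = 316.75 × 1.082502 = 342.8825
Value of long forward = (F − K)·e^(−rT) = (342.8825 − 314.65) · e^(−0.0453·21/12)
= 28.2325 × 0.923786 = 26.08

¥26.08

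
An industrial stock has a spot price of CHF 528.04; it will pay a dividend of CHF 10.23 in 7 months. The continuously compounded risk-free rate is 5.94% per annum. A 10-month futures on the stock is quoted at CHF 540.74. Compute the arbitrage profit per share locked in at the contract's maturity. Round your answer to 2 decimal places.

CHF 3.71 per share

PV(dividends) I = 10.23·e^(−0.0594·7/12) = 9.8816
Fair futures F* = (S − I)·e^(rT) = (528.04 − 9.8816)·e^0.049500 = 518.1584 × 1.050746 = 544.4529
Market CHF 540.74 < fair 544.4529: forward underpriced → reverse cash-and-carry (short the stock, invest proceeds at r, pay the dividends, go long the forward).
Profit at T = |F_mkt − F*| = |540.74 − 544.4529| = CHF 3.71 per share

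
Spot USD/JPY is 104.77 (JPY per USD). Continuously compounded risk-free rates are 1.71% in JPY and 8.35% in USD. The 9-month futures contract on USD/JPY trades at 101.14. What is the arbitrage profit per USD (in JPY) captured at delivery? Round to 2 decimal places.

1.46 per USD (in JPY)

Fair futures: F* = S·e^(carry·T), with carry = (r_JPY − r_USD) = 0.0171 − 0.0835 = -0.0664
F* = 104.77 · e^(-0.0664 × 9/12) = 104.77 · e^-0.049800 = 104.77 × 0.951420 = 99.6803
Market 101.14 > fair 99.6803: forward overpriced → cash-and-carry (buy spot, short the forward).
At maturity, profit = |F_mkt − F*| = |101.14 − 99.6803| = 1.46 per USD (in JPY)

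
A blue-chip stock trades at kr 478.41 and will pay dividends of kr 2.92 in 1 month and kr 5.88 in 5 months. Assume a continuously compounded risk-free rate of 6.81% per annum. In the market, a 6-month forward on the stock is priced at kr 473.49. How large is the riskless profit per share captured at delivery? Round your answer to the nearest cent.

kr 12.57 per share

PV(dividends) I = 2.92·e^(−0.0681·1/12) + 5.88·e^(−0.0681·5/12) = 8.6190
Fair forward F* = (S − I)·e^(rT) = (478.41 − 8.6190)·e^0.034050 = 469.7910 × 1.034636 = 486.0627
Market kr 473.49 < fair 486.0627: forward underpriced → reverse cash-and-carry (short the stock, invest proceeds at r, pay the dividends, go long the forward).
Profit at T = |F_mkt − F*| = |473.49 − 486.0627| = kr 12.57 per share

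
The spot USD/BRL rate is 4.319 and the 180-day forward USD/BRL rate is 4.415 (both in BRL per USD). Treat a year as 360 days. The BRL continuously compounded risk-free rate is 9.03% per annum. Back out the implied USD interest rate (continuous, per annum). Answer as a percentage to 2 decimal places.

F = S·e^((r_BRL − r_USD)T) ⇒ r_USD = r_BRL − ln(F/S)/T
ln(4.415/4.319) = 0.021984; /(180/360) = 0.043968
r_USD = 0.0903 − 0.043968 = 0.046332
r_USD = 4.63%

4.63%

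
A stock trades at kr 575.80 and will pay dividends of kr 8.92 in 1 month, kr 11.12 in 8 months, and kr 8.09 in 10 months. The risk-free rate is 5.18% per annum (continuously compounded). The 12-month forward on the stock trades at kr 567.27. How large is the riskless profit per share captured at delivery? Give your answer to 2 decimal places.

PV(dividends) I = 8.92·e^(−0.0518·1/12) + 11.12·e^(−0.0518·8/12) + 8.09·e^(−0.0518·10/12) = 27.3723
Fair forward F* = (S − I)·e^(rT) = (575.80 − 27.3723)·e^0.051800 = 548.4277 × 1.053165 = 577.5849
Market kr 567.27 < fair 577.5849: forward underpriced → reverse cash-and-carry (short the stock, invest proceeds at r, pay the dividends, go long the forward).
Profit at T = |F_mkt − F*| = |567.27 − 577.5849| = kr 10.31 per share

kr 10.31 per share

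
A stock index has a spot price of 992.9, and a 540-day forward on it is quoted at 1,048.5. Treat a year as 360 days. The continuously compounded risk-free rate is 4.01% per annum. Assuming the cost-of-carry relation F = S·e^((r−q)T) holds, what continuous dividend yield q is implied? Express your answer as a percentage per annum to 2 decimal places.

0.38%

From F = S·e^((r−q)T): (r − q) = ln(F/S)/T
ln(1048.5/992.9) = ln(1.055998) = 0.054486
(r − q) = 0.054486 / (540/360) = 0.036324
q = r − ln(F/S)/T = 0.0401 − 0.036324 = 0.003776
q = 0.38%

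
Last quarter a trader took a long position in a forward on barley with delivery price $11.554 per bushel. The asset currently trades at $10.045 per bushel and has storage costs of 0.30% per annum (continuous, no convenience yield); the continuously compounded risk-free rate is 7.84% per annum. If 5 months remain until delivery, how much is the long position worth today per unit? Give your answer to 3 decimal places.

Current fair forward for the remaining 5 months: F = S·e^((r + u)·T), (r + u) = 0.0784 + 0.0030 = 0.0814
F = 10.045 · e^(0.0814 × 5/12) = 10.045 × 1.034498 = 10.3915
Value of long forward = (F − K)·e^(−rT) = (10.3915 − 11.554) · e^(−0.0784·5/12)
= -1.1625 × 0.967861 = -1.125

-$1.125 per bushel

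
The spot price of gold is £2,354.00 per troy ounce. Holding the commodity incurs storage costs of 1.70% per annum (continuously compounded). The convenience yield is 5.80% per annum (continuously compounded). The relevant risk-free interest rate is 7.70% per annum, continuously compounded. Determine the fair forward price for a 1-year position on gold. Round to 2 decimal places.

£2,440.29 per troy ounce

Net carry = r + u − y = 0.0770 + 0.0170 − 0.0580 = 0.0360
F = S·e^((r+u−y)T) = 2354.00 · e^(0.0360 × 1) = 2354.00 · e^0.03600000
= 2354.00 × 1.03665585 = £2,440.29 per troy ounce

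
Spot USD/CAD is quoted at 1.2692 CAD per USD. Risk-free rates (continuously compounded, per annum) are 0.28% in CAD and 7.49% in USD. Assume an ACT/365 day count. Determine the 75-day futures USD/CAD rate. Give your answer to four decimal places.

1.2505

F = S·e^((r_CAD − r_USD)T) = 1.2692 · e^((0.0028 − 0.0749) × 75/365)
= 1.2692 · e^-0.014815 = 1.2692 × 0.985294
F = 1.2505 CAD per USD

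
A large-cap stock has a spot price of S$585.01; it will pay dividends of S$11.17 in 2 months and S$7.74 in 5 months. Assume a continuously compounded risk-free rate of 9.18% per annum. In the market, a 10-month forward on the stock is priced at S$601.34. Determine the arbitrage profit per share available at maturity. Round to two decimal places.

PV(dividends) I = 11.17·e^(−0.0918·2/12) + 7.74·e^(−0.0918·5/12) = 18.4499
Fair forward F* = (S − I)·e^(rT) = (585.01 − 18.4499)·e^0.076500 = 566.5601 × 1.079502 = 611.6028
Market S$601.34 < fair 611.6028: forward underpriced → reverse cash-and-carry (short the stock, invest proceeds at r, pay the dividends, go long the forward).
Profit at T = |F_mkt − F*| = |601.34 − 611.6028| = S$10.26 per share

S$10.26 per share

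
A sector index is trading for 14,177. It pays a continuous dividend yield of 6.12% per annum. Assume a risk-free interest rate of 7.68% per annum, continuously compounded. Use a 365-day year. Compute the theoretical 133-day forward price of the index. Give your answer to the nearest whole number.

F = S·e^((r − q)T) = 14177 · e^((0.0768 − 0.0612) × 133/365)
= 14177 · e^0.005684 = 14177 × 1.005700
F = 14,258

14,258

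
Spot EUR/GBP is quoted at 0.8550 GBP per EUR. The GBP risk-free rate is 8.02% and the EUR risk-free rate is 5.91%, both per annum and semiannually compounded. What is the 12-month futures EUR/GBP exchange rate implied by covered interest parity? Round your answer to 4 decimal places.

By covered interest parity, F = S · (1+r_GBP/2)^(2T) / (1+r_EUR/2)^(2T)
= 0.8550 × 1.081808 / 1.059973 = 0.8550 × 1.020600
F = 0.8726 GBP per EUR

0.8726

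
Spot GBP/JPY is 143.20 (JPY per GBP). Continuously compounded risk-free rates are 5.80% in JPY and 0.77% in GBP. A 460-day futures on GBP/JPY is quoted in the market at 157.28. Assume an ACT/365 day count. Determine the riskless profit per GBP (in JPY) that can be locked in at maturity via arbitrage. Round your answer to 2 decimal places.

Fair futures: F* = S·e^(carry·T), with carry = (r_JPY − r_GBP) = 0.0580 − 0.0077 = 0.0503
F* = 143.20 · e^(0.0503 × 460/365) = 143.20 · e^0.063392 = 143.20 × 1.065444 = 152.5716
Market 157.28 > fair 152.5716: forward overpriced → cash-and-carry (buy spot, short the forward).
At maturity, profit = |F_mkt − F*| = |157.28 − 152.5716| = 4.71 per GBP (in JPY)

4.71 per GBP (in JPY)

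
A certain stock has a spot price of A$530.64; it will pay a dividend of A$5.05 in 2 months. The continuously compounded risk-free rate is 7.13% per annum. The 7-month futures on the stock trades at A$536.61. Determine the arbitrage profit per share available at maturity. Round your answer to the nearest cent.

A$11.36 per share

PV(dividends) I = 5.05·e^(−0.0713·2/12) = 4.9903
Fair futures F* = (S − I)·e^(rT) = (530.64 − 4.9903)·e^0.041592 = 525.6497 × 1.042469 = 547.9735
Market A$536.61 < fair 547.9735: forward underpriced → reverse cash-and-carry (short the stock, invest proceeds at r, pay the dividends, go long the forward).
Profit at T = |F_mkt − F*| = |536.61 − 547.9735| = A$11.36 per share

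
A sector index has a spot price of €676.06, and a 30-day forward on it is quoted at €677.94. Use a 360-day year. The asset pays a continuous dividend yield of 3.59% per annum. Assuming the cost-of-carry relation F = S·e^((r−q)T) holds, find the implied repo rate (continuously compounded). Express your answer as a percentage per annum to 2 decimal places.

6.92%

From F = S·e^((r−q)T): (r − q) = ln(F/S)/T
ln(677.94/676.06) = ln(1.002781) = 0.002777
(r − q) = 0.002777 / (30/360) = 0.033324
r = ln(F/S)/T + q = 0.033324 + 0.0359 = 0.069224
r = 6.92%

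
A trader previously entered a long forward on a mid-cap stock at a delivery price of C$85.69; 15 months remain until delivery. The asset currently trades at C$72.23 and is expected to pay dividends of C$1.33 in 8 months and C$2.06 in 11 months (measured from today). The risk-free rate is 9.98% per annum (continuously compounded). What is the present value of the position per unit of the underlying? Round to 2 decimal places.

-C$6.53

PV(remaining dividends) I = 1.33·e^(−0.0998·8/12) + 2.06·e^(−0.0998·11/12) = 3.1243
Current forward F = (S − I)·e^(rT) = (72.23 − 3.1243)·e^(0.0998·15/12) = 69.1057 × 1.132865 = 78.2874
Value (long) = (F − K)·e^(−rT) = (78.2874 − 85.69) × 0.882718 = -6.5344
Value = -C$6.53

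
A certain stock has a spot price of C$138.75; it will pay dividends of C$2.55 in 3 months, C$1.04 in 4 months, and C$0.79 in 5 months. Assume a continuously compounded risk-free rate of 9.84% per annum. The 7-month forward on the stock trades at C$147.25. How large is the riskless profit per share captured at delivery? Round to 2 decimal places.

PV(dividends) I = 2.55·e^(−0.0984·3/12) + 1.04·e^(−0.0984·4/12) + 0.79·e^(−0.0984·5/12) = 4.2527
Fair forward F* = (S − I)·e^(rT) = (138.75 − 4.2527)·e^0.057400 = 134.4973 × 1.059079 = 142.4433
Market C$147.25 > fair 142.4433: forward overpriced → cash-and-carry (borrow at r, buy the stock and collect the dividends, short the forward).
Profit at T = |F_mkt − F*| = |147.25 − 142.4433| = C$4.81 per share

C$4.81 per share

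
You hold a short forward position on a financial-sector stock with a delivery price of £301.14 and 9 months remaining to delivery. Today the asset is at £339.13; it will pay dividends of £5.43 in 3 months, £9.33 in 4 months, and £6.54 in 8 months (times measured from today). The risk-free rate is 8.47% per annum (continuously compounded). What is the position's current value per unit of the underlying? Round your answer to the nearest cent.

-£35.96

PV(remaining dividends) I = 5.43·e^(−0.0847·3/12) + 9.33·e^(−0.0847·4/12) + 6.54·e^(−0.0847·8/12) = 20.5674
Current forward F = (S − I)·e^(rT) = (339.13 − 20.5674)·e^(0.0847·9/12) = 318.5626 × 1.065586 = 339.4558
Value (long) = (F − K)·e^(−rT) = (339.4558 − 301.14) × 0.938451 = 35.9575
Short position value = −(long value) = -£35.96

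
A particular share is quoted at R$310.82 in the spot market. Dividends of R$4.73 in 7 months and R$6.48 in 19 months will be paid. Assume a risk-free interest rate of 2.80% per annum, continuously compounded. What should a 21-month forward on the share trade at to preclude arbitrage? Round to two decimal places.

PV(dividends) I = 4.73·e^(−0.0280·7/12) + 6.48·e^(−0.0280·19/12)
I = 4.6534 + 6.1990 = 10.8524
F = (S − I)·e^(rT) = (310.82 − 10.8524) · e^(0.0280·21/12)
= 299.9676 · e^0.049000 = 299.9676 × 1.050220 = R$315.03

R$315.03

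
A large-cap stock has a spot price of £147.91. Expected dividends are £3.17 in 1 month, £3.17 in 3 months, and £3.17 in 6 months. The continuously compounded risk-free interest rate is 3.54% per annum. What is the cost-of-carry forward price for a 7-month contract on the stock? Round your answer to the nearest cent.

PV(dividends) I = 3.17·e^(−0.0354·1/12) + 3.17·e^(−0.0354·3/12) + 3.17·e^(−0.0354·6/12)
I = 3.1607 + 3.1421 + 3.1144 = 9.4172
F = (S − I)·e^(rT) = (147.91 − 9.4172) · e^(0.0354·7/12)
= 138.4928 · e^0.020650 = 138.4928 × 1.020865 = £141.38

£141.38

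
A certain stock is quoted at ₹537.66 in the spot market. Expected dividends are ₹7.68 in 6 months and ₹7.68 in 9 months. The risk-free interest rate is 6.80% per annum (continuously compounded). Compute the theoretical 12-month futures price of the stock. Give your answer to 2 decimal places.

₹559.74

PV(dividends) I = 7.68·e^(−0.0680·6/12) + 7.68·e^(−0.0680·9/12)
I = 7.4233 + 7.2981 = 14.7214
F = (S − I)·e^(rT) = (537.66 − 14.7214) · e^(0.0680·12/12)
= 522.9386 · e^0.068000 = 522.9386 × 1.070365 = ₹559.74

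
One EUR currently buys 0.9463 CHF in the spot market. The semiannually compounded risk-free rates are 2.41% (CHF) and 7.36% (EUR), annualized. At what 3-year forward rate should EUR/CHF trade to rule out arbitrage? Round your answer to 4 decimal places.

0.8186

By covered interest parity, F = S · (1+r_CHF/2)^(2T) / (1+r_EUR/2)^(2T)
= 0.9463 × 1.074513 / 1.242138 = 0.9463 × 0.865051
F = 0.8186 CHF per EUR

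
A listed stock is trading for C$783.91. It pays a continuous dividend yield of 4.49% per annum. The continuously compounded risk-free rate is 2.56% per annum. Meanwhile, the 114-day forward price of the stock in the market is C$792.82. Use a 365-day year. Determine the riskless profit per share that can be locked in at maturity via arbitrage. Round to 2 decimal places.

Fair forward: F* = S·e^(carry·T), with carry = (r − q) = 0.0256 − 0.0449 = -0.0193
F* = 783.91 · e^(-0.0193 × 114/365) = 783.91 · e^-0.006028 = 783.91 × 0.993990 = C$779.1987
Market C$792.82 > fair C$779.1987: forward overpriced → cash-and-carry (buy spot, short the forward).
At maturity, profit = |F_mkt − F*| = |792.82 − 779.1987| = C$13.62 per share

C$13.62 per share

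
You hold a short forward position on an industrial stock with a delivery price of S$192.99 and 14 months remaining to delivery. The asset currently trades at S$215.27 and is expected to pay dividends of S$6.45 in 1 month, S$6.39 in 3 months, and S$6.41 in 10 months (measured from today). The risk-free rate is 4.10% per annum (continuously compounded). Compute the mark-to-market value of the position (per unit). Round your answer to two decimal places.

PV(remaining dividends) I = 6.45·e^(−0.0410·1/12) + 6.39·e^(−0.0410·3/12) + 6.41·e^(−0.0410·10/12) = 18.9475
Current forward F = (S − I)·e^(rT) = (215.27 − 18.9475)·e^(0.0410·14/12) = 196.3225 × 1.048996 = 205.9415
Value (long) = (F − K)·e^(−rT) = (205.9415 − 192.99) × 0.953293 = 12.3466
Short position value = −(long value) = -S$12.35

-S$12.35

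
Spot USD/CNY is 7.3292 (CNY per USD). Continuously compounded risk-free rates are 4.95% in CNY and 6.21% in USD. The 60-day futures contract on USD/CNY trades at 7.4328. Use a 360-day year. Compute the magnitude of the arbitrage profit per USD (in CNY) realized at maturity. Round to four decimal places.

Fair futures: F* = S·e^(carry·T), with carry = (r_CNY − r_USD) = 0.0495 − 0.0621 = -0.0126
F* = 7.3292 · e^(-0.0126 × 60/360) = 7.3292 · e^-0.002100 = 7.3292 × 0.997902 = 7.3138
Market 7.4328 > fair 7.3138: forward overpriced → cash-and-carry (buy spot, short the forward).
At maturity, profit = |F_mkt − F*| = |7.4328 − 7.3138| = 0.1190 per USD (in CNY)

0.1190 per USD (in CNY)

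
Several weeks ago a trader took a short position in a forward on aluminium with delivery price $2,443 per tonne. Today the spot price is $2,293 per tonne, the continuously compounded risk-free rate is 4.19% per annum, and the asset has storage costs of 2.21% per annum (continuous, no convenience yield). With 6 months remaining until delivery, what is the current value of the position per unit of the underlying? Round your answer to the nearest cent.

Current fair forward for the remaining 6 months: F = S·e^((r + u)·T), (r + u) = 0.0419 + 0.0221 = 0.0640
F = 2293 · e^(0.0640 × 6/12) = 2293 × 1.03251751 = 2367.5627
Value of long forward = (F − K)·e^(−rT) = (2367.5627 − 2443) · e^(−0.0419·6/12)
= -75.4373 × 0.97926793 = -73.87
Short position value = −(long value) = $73.87

$73.87 per tonne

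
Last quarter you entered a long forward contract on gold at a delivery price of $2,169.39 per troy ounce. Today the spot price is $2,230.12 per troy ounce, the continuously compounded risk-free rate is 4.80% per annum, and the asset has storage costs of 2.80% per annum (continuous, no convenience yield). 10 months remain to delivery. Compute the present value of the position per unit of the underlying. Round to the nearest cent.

Current fair forward for the remaining 10 months: F = S·e^((r + u)·T), (r + u) = 0.0480 + 0.0280 = 0.0760
F = 2230.12 · e^(0.0760 × 10/12) = 2230.12 × 1.06538191 = 2375.9295
Value of long forward = (F − K)·e^(−rT) = (2375.9295 − 2169.39) · e^(−0.0480·10/12)
= 206.5395 × 0.96078944 = 198.44

$198.44 per troy ounce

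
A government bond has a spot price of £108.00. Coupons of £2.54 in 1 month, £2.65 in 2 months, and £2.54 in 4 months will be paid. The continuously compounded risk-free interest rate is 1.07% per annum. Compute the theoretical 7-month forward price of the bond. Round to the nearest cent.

PV(coupons) I = 2.54·e^(−0.0107·1/12) + 2.65·e^(−0.0107·2/12) + 2.54·e^(−0.0107·4/12)
I = 2.5377 + 2.6453 + 2.5310 = 7.7140
F = (S − I)·e^(rT) = (108.00 − 7.7140) · e^(0.0107·7/12)
= 100.2860 · e^0.006242 = 100.2860 × 1.006262 = £100.91

£100.91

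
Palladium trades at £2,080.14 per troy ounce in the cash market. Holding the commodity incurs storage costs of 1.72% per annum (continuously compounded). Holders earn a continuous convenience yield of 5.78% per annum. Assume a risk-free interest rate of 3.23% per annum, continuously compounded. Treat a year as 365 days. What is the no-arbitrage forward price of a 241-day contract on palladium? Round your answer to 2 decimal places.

£2,068.77 per troy ounce

Net carry = r + u − y = 0.0323 + 0.0172 − 0.0578 = -0.0083
F = S·e^((r+u−y)T) = 2080.14 · e^(-0.0083 × 241/365) = 2080.14 · e^-0.00548027
= 2080.14 × 0.99453472 = £2,068.77 per troy ounce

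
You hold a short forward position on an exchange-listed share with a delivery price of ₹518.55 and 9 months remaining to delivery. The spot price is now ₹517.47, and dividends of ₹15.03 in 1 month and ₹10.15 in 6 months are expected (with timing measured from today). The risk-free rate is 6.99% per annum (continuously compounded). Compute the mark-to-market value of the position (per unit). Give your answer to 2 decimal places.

-₹0.66

PV(remaining dividends) I = 15.03·e^(−0.0699·1/12) + 10.15·e^(−0.0699·6/12) = 24.7441
Current forward F = (S − I)·e^(rT) = (517.47 − 24.7441)·e^(0.0699·9/12) = 492.7259 × 1.053824 = 519.2464
Value (long) = (F − K)·e^(−rT) = (519.2464 − 518.55) × 0.948925 = 0.6608
Short position value = −(long value) = -₹0.66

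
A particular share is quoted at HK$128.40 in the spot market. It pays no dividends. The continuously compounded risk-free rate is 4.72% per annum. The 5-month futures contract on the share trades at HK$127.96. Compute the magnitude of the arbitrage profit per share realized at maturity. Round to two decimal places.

HK$2.99 per share

Fair futures: F* = S·e^(carry·T), with carry = r = 0.0472
F* = 128.40 · e^(0.0472 × 5/12) = 128.40 · e^0.019667 = 128.40 × 1.019862 = HK$130.9503
Market HK$127.96 < fair HK$130.9503: forward underpriced → reverse cash-and-carry (short spot, go long the forward).
At maturity, profit = |F_mkt − F*| = |127.96 − 130.9503| = HK$2.99 per share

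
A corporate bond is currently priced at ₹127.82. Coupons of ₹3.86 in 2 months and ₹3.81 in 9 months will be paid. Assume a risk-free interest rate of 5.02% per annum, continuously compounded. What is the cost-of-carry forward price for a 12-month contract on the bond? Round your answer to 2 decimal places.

PV(coupons) I = 3.86·e^(−0.0502·2/12) + 3.81·e^(−0.0502·9/12)
I = 3.8278 + 3.6692 = 7.4970
F = (S − I)·e^(rT) = (127.82 − 7.4970) · e^(0.0502·12/12)
= 120.3230 · e^0.050200 = 120.3230 × 1.051481 = ₹126.52

₹126.52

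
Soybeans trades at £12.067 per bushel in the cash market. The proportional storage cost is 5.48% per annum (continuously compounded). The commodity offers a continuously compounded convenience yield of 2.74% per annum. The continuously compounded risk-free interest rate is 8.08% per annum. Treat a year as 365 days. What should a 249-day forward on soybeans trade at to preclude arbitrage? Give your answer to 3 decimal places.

£12.991 per bushel

Net carry = r + u − y = 0.0808 + 0.0548 − 0.0274 = 0.1082
F = S·e^((r+u−y)T) = 12.067 · e^(0.1082 × 249/365) = 12.067 · e^0.073813
= 12.067 × 1.076605 = £12.991 per bushel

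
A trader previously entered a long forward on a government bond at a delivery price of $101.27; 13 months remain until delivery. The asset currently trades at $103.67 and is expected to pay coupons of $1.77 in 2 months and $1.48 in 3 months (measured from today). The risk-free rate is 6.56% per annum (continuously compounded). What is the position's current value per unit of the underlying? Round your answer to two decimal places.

$6.14

PV(remaining coupons) I = 1.77·e^(−0.0656·2/12) + 1.48·e^(−0.0656·3/12) = 3.2067
Current forward F = (S − I)·e^(rT) = (103.67 − 3.2067)·e^(0.0656·13/12) = 100.4633 × 1.073653 = 107.8627
Value (long) = (F − K)·e^(−rT) = (107.8627 − 101.27) × 0.931400 = 6.1404
Value = $6.14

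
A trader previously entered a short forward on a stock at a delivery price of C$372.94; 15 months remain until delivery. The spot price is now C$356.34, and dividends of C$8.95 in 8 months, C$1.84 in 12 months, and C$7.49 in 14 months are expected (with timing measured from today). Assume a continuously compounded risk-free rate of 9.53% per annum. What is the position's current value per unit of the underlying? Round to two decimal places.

PV(remaining dividends) I = 8.95·e^(−0.0953·8/12) + 1.84·e^(−0.0953·12/12) + 7.49·e^(−0.0953·14/12) = 16.7737
Current forward F = (S − I)·e^(rT) = (356.34 − 16.7737)·e^(0.0953·15/12) = 339.5663 × 1.126511 = 382.5252
Value (long) = (F − K)·e^(−rT) = (382.5252 − 372.94) × 0.887697 = 8.5088
Short position value = −(long value) = -C$8.51

-C$8.51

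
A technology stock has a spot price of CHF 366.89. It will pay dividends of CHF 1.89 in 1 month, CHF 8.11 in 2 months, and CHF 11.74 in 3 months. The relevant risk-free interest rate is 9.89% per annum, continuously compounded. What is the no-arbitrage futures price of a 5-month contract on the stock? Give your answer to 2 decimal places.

PV(dividends) I = 1.89·e^(−0.0989·1/12) + 8.11·e^(−0.0989·2/12) + 11.74·e^(−0.0989·3/12)
I = 1.8745 + 7.9774 + 11.4533 = 21.3052
F = (S − I)·e^(rT) = (366.89 − 21.3052) · e^(0.0989·5/12)
= 345.5848 · e^0.041208 = 345.5848 × 1.042069 = CHF 360.12

CHF 360.12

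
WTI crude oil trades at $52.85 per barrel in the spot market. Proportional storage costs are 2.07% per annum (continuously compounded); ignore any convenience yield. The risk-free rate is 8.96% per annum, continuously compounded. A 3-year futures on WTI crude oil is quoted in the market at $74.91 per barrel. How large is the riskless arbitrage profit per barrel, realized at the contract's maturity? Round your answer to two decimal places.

Fair futures: F* = S·e^(carry·T), with carry = (r + u) = 0.0896 + 0.0207 = 0.1103
F* = 52.85 · e^(0.1103 × 3) = 52.85 · e^0.330900 = 52.85 × 1.392221 = $73.5789
Market $74.91 > fair $73.5789: forward overpriced → cash-and-carry (buy spot, short the forward).
At maturity, profit = |F_mkt − F*| = |74.91 − 73.5789| = $1.33 per barrel

$1.33 per barrel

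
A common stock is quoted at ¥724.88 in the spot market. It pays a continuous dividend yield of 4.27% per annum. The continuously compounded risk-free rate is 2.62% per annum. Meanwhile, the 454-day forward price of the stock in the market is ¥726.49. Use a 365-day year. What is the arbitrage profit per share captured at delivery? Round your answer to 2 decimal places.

Fair forward: F* = S·e^(carry·T), with carry = (r − q) = 0.0262 − 0.0427 = -0.0165
F* = 724.88 · e^(-0.0165 × 454/365) = 724.88 · e^-0.020523 = 724.88 × 0.979686 = ¥710.1548
Market ¥726.49 > fair ¥710.1548: forward overpriced → cash-and-carry (buy spot, short the forward).
At maturity, profit = |F_mkt − F*| = |726.49 − 710.1548| = ¥16.34 per share

¥16.34 per share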